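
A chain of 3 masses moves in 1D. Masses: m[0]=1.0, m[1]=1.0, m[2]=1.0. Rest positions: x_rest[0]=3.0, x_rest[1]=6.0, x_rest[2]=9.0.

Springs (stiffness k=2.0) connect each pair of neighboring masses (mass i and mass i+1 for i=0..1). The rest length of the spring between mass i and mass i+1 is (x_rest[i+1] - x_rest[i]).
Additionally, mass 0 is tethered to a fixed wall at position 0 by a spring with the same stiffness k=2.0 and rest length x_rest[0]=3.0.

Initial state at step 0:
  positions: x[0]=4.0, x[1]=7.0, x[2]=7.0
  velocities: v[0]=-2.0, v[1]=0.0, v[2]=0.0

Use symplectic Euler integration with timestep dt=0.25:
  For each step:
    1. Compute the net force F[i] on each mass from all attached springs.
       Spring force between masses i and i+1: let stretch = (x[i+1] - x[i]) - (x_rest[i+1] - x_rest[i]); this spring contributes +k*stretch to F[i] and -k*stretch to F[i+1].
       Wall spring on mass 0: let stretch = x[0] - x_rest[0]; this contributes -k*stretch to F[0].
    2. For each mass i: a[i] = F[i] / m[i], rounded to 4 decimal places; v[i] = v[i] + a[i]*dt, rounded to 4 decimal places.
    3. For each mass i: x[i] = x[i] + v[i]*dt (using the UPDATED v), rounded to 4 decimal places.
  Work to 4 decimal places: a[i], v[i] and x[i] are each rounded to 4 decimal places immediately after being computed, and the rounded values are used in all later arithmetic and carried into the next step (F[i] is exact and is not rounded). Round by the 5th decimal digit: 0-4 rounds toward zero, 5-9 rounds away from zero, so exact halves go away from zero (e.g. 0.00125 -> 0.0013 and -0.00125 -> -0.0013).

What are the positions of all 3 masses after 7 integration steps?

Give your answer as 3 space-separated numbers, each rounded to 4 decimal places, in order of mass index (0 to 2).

Answer: 1.1492 4.3120 9.6248

Derivation:
Step 0: x=[4.0000 7.0000 7.0000] v=[-2.0000 0.0000 0.0000]
Step 1: x=[3.3750 6.6250 7.3750] v=[-2.5000 -1.5000 1.5000]
Step 2: x=[2.7344 5.9375 8.0313] v=[-2.5625 -2.7500 2.6250]
Step 3: x=[2.1524 5.1113 8.8008] v=[-2.3282 -3.3047 3.0781]
Step 4: x=[1.6712 4.3765 9.4842] v=[-1.9250 -2.9394 2.7334]
Step 5: x=[1.3192 3.9420 9.9041] v=[-1.4080 -1.7382 1.6796]
Step 6: x=[1.1302 3.9249 9.9538] v=[-0.7562 -0.0686 0.1986]
Step 7: x=[1.1492 4.3120 9.6248] v=[0.0761 1.5485 -1.3159]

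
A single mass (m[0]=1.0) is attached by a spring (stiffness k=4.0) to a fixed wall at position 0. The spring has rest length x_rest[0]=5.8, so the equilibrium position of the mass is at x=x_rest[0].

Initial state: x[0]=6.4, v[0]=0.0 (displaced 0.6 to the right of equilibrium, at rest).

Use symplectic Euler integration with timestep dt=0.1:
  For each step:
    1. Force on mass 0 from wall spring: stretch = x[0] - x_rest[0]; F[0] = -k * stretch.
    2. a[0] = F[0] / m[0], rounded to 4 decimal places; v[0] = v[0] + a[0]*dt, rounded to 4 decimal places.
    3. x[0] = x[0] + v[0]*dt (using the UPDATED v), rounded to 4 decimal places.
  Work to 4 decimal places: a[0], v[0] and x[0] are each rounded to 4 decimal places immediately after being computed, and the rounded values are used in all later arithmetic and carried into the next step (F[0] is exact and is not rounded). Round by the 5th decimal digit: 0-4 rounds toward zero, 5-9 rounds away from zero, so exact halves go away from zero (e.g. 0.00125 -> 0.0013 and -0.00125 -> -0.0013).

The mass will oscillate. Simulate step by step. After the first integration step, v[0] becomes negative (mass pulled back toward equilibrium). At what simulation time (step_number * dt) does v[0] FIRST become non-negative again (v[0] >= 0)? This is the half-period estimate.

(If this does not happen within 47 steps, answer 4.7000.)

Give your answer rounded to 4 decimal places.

Step 0: x=[6.4000] v=[0.0000]
Step 1: x=[6.3760] v=[-0.2400]
Step 2: x=[6.3290] v=[-0.4704]
Step 3: x=[6.2608] v=[-0.6820]
Step 4: x=[6.1742] v=[-0.8663]
Step 5: x=[6.0726] v=[-1.0160]
Step 6: x=[5.9601] v=[-1.1250]
Step 7: x=[5.8412] v=[-1.1890]
Step 8: x=[5.7207] v=[-1.2055]
Step 9: x=[5.6033] v=[-1.1738]
Step 10: x=[5.4938] v=[-1.0951]
Step 11: x=[5.3965] v=[-0.9726]
Step 12: x=[5.3154] v=[-0.8112]
Step 13: x=[5.2537] v=[-0.6174]
Step 14: x=[5.2138] v=[-0.3989]
Step 15: x=[5.1974] v=[-0.1644]
Step 16: x=[5.2051] v=[0.0766]
First v>=0 after going negative at step 16, time=1.6000

Answer: 1.6000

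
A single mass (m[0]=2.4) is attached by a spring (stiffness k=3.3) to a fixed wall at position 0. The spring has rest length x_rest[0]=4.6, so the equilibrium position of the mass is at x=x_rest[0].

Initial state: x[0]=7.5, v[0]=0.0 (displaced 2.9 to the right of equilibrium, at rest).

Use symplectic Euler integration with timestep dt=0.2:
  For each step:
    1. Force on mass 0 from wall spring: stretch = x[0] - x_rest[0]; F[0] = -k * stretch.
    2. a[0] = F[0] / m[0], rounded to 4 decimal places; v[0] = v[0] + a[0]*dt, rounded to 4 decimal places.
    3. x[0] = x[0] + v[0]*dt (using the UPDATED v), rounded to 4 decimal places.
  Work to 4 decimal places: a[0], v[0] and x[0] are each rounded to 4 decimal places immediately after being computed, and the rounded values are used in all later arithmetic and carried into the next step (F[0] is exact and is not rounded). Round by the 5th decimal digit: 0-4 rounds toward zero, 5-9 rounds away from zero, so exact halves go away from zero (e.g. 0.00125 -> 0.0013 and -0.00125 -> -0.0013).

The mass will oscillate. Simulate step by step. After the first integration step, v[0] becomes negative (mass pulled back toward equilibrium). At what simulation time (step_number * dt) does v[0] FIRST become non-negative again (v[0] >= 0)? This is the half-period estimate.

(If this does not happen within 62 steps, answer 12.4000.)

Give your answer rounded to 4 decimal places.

Step 0: x=[7.5000] v=[0.0000]
Step 1: x=[7.3405] v=[-0.7975]
Step 2: x=[7.0303] v=[-1.5511]
Step 3: x=[6.5864] v=[-2.2194]
Step 4: x=[6.0333] v=[-2.7657]
Step 5: x=[5.4013] v=[-3.1599]
Step 6: x=[4.7252] v=[-3.3803]
Step 7: x=[4.0423] v=[-3.4147]
Step 8: x=[3.3900] v=[-3.2613]
Step 9: x=[2.8043] v=[-2.9285]
Step 10: x=[2.3174] v=[-2.4347]
Step 11: x=[1.9560] v=[-1.8070]
Step 12: x=[1.7400] v=[-1.0799]
Step 13: x=[1.6813] v=[-0.2934]
Step 14: x=[1.7831] v=[0.5092]
First v>=0 after going negative at step 14, time=2.8000

Answer: 2.8000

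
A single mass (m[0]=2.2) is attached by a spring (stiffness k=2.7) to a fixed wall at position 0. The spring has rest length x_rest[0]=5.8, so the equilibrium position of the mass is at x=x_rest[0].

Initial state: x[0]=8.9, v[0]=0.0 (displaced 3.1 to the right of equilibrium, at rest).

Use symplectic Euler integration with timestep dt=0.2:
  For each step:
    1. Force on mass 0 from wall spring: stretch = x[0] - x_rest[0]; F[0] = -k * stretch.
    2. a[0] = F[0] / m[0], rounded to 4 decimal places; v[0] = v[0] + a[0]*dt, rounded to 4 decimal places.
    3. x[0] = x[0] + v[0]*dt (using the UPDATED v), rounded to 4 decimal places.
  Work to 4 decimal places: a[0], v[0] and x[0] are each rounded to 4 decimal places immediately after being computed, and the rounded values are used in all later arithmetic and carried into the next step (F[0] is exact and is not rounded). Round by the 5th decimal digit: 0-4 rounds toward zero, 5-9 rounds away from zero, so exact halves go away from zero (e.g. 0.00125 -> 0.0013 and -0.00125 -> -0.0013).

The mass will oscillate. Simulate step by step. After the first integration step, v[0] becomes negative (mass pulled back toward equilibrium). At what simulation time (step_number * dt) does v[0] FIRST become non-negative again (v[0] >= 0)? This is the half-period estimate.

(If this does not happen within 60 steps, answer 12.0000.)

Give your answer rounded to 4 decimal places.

Step 0: x=[8.9000] v=[0.0000]
Step 1: x=[8.7478] v=[-0.7609]
Step 2: x=[8.4509] v=[-1.4845]
Step 3: x=[8.0239] v=[-2.1352]
Step 4: x=[7.4877] v=[-2.6811]
Step 5: x=[6.8686] v=[-3.0954]
Step 6: x=[6.1971] v=[-3.3577]
Step 7: x=[5.5061] v=[-3.4552]
Step 8: x=[4.8295] v=[-3.3831]
Step 9: x=[4.2005] v=[-3.1449]
Step 10: x=[3.6500] v=[-2.7523]
Step 11: x=[3.2051] v=[-2.2246]
Step 12: x=[2.8876] v=[-1.5877]
Step 13: x=[2.7130] v=[-0.8728]
Step 14: x=[2.6900] v=[-0.1151]
Step 15: x=[2.8197] v=[0.6483]
First v>=0 after going negative at step 15, time=3.0000

Answer: 3.0000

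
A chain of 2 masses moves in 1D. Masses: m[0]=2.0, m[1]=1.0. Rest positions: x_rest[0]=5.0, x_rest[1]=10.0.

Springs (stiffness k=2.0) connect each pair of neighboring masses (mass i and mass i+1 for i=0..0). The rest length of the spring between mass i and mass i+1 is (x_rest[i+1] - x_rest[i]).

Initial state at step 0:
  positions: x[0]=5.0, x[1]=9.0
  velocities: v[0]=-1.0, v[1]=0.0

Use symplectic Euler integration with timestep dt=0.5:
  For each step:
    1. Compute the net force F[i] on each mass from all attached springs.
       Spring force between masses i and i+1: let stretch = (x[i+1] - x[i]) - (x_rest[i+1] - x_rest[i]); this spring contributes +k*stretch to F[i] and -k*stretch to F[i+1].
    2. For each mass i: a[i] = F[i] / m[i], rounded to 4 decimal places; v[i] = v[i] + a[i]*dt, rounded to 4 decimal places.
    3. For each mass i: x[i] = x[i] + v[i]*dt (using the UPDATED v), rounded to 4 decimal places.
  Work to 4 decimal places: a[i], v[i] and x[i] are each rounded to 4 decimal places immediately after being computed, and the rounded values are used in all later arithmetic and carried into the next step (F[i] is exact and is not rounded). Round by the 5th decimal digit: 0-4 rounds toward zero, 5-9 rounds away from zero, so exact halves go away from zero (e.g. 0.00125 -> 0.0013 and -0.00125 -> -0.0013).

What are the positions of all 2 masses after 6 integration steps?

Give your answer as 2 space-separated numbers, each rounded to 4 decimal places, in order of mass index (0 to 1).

Answer: 3.1662 6.6674

Derivation:
Step 0: x=[5.0000 9.0000] v=[-1.0000 0.0000]
Step 1: x=[4.2500 9.5000] v=[-1.5000 1.0000]
Step 2: x=[3.5625 9.8750] v=[-1.3750 0.7500]
Step 3: x=[3.2031 9.5938] v=[-0.7188 -0.5625]
Step 4: x=[3.1914 8.6172] v=[-0.0235 -1.9532]
Step 5: x=[3.2861 7.4277] v=[0.1894 -2.3790]
Step 6: x=[3.1662 6.6674] v=[-0.2398 -1.5206]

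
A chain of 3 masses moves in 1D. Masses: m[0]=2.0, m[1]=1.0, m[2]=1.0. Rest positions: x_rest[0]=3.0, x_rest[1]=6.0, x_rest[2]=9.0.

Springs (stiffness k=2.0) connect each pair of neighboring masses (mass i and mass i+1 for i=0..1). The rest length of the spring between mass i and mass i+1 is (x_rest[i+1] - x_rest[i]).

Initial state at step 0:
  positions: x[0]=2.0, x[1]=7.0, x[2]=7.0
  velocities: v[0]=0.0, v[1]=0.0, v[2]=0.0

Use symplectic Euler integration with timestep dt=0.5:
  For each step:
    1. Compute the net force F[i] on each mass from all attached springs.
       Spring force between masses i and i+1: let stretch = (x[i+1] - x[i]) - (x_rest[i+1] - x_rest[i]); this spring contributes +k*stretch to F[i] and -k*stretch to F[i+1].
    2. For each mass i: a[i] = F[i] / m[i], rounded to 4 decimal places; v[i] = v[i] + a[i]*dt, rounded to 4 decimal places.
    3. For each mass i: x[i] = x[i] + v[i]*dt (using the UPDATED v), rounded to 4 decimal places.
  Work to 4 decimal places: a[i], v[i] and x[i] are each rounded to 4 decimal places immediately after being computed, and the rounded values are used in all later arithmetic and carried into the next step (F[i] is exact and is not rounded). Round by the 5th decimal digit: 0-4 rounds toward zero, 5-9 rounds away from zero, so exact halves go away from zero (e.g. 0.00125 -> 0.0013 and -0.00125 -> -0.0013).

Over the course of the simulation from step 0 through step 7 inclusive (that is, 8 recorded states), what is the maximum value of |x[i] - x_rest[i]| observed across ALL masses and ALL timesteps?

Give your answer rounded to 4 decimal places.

Answer: 3.0000

Derivation:
Step 0: x=[2.0000 7.0000 7.0000] v=[0.0000 0.0000 0.0000]
Step 1: x=[2.5000 4.5000 8.5000] v=[1.0000 -5.0000 3.0000]
Step 2: x=[2.7500 3.0000 9.5000] v=[0.5000 -3.0000 2.0000]
Step 3: x=[2.3125 4.6250 8.7500] v=[-0.8750 3.2500 -1.5000]
Step 4: x=[1.7031 7.1563 7.4375] v=[-1.2188 5.0625 -2.6250]
Step 5: x=[1.7070 7.1016 7.4844] v=[0.0078 -0.1095 0.0938]
Step 6: x=[2.3096 4.5410 8.8399] v=[1.2051 -5.1213 2.7110]
Step 7: x=[2.7200 3.0141 9.5460] v=[0.8208 -3.0538 1.4121]
Max displacement = 3.0000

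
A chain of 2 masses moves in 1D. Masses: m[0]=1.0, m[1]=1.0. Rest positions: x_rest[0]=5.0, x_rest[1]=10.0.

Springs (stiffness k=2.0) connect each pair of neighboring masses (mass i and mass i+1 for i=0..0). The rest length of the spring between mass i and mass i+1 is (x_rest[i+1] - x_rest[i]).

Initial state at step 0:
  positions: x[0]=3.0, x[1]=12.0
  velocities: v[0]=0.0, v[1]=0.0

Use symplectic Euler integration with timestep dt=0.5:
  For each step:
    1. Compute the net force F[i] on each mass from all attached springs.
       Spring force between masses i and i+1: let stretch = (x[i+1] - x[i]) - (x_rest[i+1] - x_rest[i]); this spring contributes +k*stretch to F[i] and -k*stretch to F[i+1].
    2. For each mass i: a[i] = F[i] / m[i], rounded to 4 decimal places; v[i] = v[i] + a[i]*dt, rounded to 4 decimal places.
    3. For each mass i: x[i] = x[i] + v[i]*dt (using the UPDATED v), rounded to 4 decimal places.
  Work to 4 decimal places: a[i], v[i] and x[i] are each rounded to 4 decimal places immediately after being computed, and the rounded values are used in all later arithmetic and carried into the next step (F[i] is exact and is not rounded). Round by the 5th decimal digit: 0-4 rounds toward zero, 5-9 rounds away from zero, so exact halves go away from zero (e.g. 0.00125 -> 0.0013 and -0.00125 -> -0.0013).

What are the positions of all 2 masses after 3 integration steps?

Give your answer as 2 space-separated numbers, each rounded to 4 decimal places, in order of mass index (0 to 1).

Answer: 7.0000 8.0000

Derivation:
Step 0: x=[3.0000 12.0000] v=[0.0000 0.0000]
Step 1: x=[5.0000 10.0000] v=[4.0000 -4.0000]
Step 2: x=[7.0000 8.0000] v=[4.0000 -4.0000]
Step 3: x=[7.0000 8.0000] v=[0.0000 0.0000]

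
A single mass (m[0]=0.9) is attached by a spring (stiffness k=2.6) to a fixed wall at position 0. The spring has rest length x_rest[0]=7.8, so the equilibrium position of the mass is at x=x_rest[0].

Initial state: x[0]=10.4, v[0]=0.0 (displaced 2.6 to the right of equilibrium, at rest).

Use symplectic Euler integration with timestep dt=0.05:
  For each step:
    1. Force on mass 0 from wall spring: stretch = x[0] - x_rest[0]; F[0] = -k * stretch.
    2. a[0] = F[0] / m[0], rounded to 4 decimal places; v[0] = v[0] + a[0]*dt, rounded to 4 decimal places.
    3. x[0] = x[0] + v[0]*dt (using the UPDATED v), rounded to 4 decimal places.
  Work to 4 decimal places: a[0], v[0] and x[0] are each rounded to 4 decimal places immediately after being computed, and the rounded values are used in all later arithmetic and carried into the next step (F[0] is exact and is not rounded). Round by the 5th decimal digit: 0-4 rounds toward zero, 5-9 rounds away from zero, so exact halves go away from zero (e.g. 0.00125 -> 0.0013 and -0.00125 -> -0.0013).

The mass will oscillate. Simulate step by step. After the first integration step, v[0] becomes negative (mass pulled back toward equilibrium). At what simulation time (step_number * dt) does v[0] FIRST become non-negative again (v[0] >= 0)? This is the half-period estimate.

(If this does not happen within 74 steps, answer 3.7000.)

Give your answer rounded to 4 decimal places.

Answer: 1.8500

Derivation:
Step 0: x=[10.4000] v=[0.0000]
Step 1: x=[10.3812] v=[-0.3756]
Step 2: x=[10.3438] v=[-0.7484]
Step 3: x=[10.2880] v=[-1.1158]
Step 4: x=[10.2142] v=[-1.4752]
Step 5: x=[10.1230] v=[-1.8239]
Step 6: x=[10.0150] v=[-2.1594]
Step 7: x=[9.8910] v=[-2.4793]
Step 8: x=[9.7519] v=[-2.7813]
Step 9: x=[9.5987] v=[-3.0632]
Step 10: x=[9.4326] v=[-3.3230]
Step 11: x=[9.2547] v=[-3.5588]
Step 12: x=[9.0663] v=[-3.7689]
Step 13: x=[8.8687] v=[-3.9518]
Step 14: x=[8.6634] v=[-4.1062]
Step 15: x=[8.4519] v=[-4.2309]
Step 16: x=[8.2356] v=[-4.3251]
Step 17: x=[8.0162] v=[-4.3880]
Step 18: x=[7.7952] v=[-4.4192]
Step 19: x=[7.5743] v=[-4.4185]
Step 20: x=[7.3550] v=[-4.3859]
Step 21: x=[7.1389] v=[-4.3216]
Step 22: x=[6.9276] v=[-4.2261]
Step 23: x=[6.7226] v=[-4.1001]
Step 24: x=[6.5254] v=[-3.9445]
Step 25: x=[6.3374] v=[-3.7604]
Step 26: x=[6.1599] v=[-3.5491]
Step 27: x=[5.9943] v=[-3.3122]
Step 28: x=[5.8417] v=[-3.0514]
Step 29: x=[5.7033] v=[-2.7685]
Step 30: x=[5.5800] v=[-2.4656]
Step 31: x=[5.4728] v=[-2.1449]
Step 32: x=[5.3824] v=[-1.8088]
Step 33: x=[5.3094] v=[-1.4596]
Step 34: x=[5.2544] v=[-1.0998]
Step 35: x=[5.2178] v=[-0.7321]
Step 36: x=[5.1998] v=[-0.3591]
Step 37: x=[5.2006] v=[0.0165]
First v>=0 after going negative at step 37, time=1.8500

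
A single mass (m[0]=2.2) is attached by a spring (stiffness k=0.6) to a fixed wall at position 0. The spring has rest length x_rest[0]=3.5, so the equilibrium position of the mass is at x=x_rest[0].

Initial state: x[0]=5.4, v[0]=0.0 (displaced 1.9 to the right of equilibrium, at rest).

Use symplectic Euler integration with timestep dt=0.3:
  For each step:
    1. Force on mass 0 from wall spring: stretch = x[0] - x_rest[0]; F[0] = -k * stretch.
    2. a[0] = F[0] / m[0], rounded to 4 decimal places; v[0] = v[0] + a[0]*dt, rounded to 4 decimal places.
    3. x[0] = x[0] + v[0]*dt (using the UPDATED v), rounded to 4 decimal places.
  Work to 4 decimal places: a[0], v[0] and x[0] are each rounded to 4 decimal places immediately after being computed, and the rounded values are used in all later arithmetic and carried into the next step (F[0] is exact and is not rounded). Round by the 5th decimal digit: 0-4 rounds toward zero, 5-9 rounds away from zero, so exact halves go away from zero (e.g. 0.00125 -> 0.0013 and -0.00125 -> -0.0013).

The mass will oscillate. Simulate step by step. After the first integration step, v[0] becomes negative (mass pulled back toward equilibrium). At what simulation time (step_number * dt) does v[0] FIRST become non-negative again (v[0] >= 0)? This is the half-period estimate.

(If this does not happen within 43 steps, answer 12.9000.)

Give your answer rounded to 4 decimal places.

Step 0: x=[5.4000] v=[0.0000]
Step 1: x=[5.3534] v=[-0.1555]
Step 2: x=[5.2612] v=[-0.3072]
Step 3: x=[5.1258] v=[-0.4513]
Step 4: x=[4.9505] v=[-0.5843]
Step 5: x=[4.7396] v=[-0.7030]
Step 6: x=[4.4983] v=[-0.8044]
Step 7: x=[4.2325] v=[-0.8861]
Step 8: x=[3.9487] v=[-0.9460]
Step 9: x=[3.6539] v=[-0.9827]
Step 10: x=[3.3553] v=[-0.9953]
Step 11: x=[3.0603] v=[-0.9835]
Step 12: x=[2.7761] v=[-0.9475]
Step 13: x=[2.5096] v=[-0.8883]
Step 14: x=[2.2674] v=[-0.8073]
Step 15: x=[2.0555] v=[-0.7064]
Step 16: x=[1.8790] v=[-0.5882]
Step 17: x=[1.7423] v=[-0.4556]
Step 18: x=[1.6488] v=[-0.3118]
Step 19: x=[1.6007] v=[-0.1603]
Step 20: x=[1.5992] v=[-0.0049]
Step 21: x=[1.6444] v=[0.1506]
First v>=0 after going negative at step 21, time=6.3000

Answer: 6.3000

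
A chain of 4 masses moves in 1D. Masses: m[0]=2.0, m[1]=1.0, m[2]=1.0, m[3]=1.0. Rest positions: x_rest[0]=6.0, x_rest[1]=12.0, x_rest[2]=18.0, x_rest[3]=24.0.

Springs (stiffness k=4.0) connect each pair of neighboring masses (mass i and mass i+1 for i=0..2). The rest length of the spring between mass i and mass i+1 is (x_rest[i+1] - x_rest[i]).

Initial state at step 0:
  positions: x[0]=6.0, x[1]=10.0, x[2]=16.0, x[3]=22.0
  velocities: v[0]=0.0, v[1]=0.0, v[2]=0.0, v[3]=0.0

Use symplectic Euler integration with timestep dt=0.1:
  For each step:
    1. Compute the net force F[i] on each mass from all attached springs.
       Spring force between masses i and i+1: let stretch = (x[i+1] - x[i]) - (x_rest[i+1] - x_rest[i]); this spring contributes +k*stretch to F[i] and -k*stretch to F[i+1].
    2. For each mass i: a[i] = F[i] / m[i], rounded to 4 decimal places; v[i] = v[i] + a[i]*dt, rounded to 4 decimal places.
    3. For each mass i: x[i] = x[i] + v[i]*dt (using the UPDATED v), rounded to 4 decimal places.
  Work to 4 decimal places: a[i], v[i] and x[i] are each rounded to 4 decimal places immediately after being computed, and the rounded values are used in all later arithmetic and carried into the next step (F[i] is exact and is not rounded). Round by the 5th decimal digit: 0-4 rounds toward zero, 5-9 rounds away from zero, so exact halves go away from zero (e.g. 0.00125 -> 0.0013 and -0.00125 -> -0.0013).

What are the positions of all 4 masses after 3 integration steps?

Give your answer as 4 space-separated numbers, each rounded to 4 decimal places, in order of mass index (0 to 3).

Step 0: x=[6.0000 10.0000 16.0000 22.0000] v=[0.0000 0.0000 0.0000 0.0000]
Step 1: x=[5.9600 10.0800 16.0000 22.0000] v=[-0.4000 0.8000 0.0000 0.0000]
Step 2: x=[5.8824 10.2320 16.0032 22.0000] v=[-0.7760 1.5200 0.0320 0.0000]
Step 3: x=[5.7718 10.4409 16.0154 22.0001] v=[-1.1061 2.0886 0.1222 0.0013]

Answer: 5.7718 10.4409 16.0154 22.0001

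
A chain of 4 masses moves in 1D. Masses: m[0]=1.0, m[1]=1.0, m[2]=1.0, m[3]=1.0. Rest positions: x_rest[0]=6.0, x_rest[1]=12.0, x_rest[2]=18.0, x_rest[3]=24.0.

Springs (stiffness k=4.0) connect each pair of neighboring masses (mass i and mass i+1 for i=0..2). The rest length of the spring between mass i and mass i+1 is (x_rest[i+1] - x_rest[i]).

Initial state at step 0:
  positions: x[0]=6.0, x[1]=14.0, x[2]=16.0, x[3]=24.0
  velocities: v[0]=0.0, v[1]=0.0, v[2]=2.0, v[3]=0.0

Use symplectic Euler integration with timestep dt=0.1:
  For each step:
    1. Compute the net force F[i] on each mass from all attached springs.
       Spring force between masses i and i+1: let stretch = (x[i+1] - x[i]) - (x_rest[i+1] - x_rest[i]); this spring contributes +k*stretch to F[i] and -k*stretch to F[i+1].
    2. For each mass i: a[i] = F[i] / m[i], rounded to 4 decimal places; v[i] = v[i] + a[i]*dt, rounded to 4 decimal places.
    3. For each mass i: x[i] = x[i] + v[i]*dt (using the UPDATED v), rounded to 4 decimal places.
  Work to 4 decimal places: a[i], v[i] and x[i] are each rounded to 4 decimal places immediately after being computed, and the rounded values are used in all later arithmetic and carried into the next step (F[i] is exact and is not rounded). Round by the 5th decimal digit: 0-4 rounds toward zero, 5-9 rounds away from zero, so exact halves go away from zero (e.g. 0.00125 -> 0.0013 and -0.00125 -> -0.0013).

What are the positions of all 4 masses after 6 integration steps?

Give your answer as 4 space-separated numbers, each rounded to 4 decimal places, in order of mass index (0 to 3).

Step 0: x=[6.0000 14.0000 16.0000 24.0000] v=[0.0000 0.0000 2.0000 0.0000]
Step 1: x=[6.0800 13.7600 16.4400 23.9200] v=[0.8000 -2.4000 4.4000 -0.8000]
Step 2: x=[6.2272 13.3200 17.0720 23.7808] v=[1.4720 -4.4000 6.3200 -1.3920]
Step 3: x=[6.4181 12.7464 17.8223 23.6133] v=[1.9091 -5.7363 7.5027 -1.6755]
Step 4: x=[6.6221 12.1227 18.6012 23.4541] v=[2.0404 -6.2373 7.7887 -1.5919]
Step 5: x=[6.8062 11.5381 19.3151 23.3408] v=[1.8406 -5.8461 7.1385 -1.1331]
Step 6: x=[6.9395 11.0753 19.8789 23.3065] v=[1.3334 -4.6281 5.6380 -0.3434]

Answer: 6.9395 11.0753 19.8789 23.3065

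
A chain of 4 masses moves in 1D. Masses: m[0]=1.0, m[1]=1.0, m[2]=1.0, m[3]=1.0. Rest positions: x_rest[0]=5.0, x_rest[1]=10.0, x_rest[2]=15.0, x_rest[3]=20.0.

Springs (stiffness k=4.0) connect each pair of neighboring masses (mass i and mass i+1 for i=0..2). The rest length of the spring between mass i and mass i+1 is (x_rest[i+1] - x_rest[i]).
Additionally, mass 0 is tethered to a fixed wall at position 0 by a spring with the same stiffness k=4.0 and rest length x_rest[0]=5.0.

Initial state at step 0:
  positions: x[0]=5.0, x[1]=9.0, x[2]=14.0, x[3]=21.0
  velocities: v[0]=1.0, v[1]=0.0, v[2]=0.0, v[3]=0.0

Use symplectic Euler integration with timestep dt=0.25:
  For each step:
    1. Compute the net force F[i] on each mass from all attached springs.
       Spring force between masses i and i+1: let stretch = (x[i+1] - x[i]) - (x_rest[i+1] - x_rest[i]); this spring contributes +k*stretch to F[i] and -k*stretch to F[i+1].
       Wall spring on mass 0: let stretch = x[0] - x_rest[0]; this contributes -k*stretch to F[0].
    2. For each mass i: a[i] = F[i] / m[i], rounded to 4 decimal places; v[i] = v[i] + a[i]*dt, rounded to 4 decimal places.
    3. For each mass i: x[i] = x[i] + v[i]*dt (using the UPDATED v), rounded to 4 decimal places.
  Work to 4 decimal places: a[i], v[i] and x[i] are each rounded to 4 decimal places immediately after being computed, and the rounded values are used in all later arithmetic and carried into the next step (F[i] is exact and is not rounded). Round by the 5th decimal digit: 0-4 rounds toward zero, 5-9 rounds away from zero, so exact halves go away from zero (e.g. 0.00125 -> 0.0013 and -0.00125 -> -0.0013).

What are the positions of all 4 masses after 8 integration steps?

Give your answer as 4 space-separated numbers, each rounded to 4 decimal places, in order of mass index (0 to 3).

Step 0: x=[5.0000 9.0000 14.0000 21.0000] v=[1.0000 0.0000 0.0000 0.0000]
Step 1: x=[5.0000 9.2500 14.5000 20.5000] v=[0.0000 1.0000 2.0000 -2.0000]
Step 2: x=[4.8125 9.7500 15.1875 19.7500] v=[-0.7500 2.0000 2.7500 -3.0000]
Step 3: x=[4.6563 10.3750 15.6563 19.1094] v=[-0.6250 2.5000 1.8750 -2.5625]
Step 4: x=[4.7657 10.8907 15.6680 18.8555] v=[0.4374 2.0626 0.0468 -1.0156]
Step 5: x=[5.2149 11.0694 15.2823 19.0547] v=[1.7967 0.7149 -1.5430 0.7969]
Step 6: x=[5.8240 10.8377 14.7864 19.5608] v=[2.4363 -0.9267 -1.9835 2.0245]
Step 7: x=[6.2305 10.3398 14.4970 20.1233] v=[1.6260 -1.9917 -1.1578 2.2501]
Step 8: x=[6.1067 9.8539 14.5748 20.5293] v=[-0.4952 -1.9438 0.3113 1.6238]

Answer: 6.1067 9.8539 14.5748 20.5293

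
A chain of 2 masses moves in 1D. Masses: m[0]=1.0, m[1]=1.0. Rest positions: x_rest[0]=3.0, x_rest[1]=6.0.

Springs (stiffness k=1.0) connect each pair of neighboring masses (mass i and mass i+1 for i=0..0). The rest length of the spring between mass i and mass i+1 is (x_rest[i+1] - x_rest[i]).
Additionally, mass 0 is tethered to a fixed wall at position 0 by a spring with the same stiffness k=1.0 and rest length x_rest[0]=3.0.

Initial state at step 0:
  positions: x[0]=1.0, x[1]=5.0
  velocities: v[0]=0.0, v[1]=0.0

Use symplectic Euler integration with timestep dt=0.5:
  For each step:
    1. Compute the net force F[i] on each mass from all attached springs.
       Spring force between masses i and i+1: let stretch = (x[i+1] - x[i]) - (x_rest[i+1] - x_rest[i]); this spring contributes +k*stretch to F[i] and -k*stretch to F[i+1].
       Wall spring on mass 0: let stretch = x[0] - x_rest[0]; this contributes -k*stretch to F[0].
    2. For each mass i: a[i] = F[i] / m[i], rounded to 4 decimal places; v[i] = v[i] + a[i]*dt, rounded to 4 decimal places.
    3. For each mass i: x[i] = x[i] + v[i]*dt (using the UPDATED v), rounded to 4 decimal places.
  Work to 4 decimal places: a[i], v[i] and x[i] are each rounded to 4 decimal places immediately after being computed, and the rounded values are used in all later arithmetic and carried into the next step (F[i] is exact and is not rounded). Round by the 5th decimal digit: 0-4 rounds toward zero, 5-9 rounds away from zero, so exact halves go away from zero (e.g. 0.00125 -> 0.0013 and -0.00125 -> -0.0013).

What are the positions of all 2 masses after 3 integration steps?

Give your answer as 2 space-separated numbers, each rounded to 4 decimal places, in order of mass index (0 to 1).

Answer: 3.5938 4.5782

Derivation:
Step 0: x=[1.0000 5.0000] v=[0.0000 0.0000]
Step 1: x=[1.7500 4.7500] v=[1.5000 -0.5000]
Step 2: x=[2.8125 4.5000] v=[2.1250 -0.5000]
Step 3: x=[3.5938 4.5782] v=[1.5625 0.1563]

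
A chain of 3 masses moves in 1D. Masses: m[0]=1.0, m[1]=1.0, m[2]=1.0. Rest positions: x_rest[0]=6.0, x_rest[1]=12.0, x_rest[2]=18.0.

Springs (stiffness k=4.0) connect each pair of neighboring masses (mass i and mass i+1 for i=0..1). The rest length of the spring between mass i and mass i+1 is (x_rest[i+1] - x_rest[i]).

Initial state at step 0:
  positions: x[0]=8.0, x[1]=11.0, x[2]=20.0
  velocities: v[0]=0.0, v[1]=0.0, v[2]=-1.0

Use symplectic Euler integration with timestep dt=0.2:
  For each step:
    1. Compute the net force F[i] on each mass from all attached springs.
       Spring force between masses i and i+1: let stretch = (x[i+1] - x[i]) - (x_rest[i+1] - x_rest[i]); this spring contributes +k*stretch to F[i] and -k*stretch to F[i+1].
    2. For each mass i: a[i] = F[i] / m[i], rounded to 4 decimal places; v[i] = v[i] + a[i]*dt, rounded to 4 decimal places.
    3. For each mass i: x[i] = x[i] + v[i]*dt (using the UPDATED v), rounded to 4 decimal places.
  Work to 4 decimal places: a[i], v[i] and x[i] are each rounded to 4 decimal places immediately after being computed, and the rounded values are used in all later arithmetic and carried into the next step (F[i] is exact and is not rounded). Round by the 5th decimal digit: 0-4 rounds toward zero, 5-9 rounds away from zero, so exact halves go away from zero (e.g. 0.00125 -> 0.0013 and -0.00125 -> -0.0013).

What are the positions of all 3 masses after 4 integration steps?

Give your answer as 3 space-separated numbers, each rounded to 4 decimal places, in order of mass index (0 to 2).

Step 0: x=[8.0000 11.0000 20.0000] v=[0.0000 0.0000 -1.0000]
Step 1: x=[7.5200 11.9600 19.3200] v=[-2.4000 4.8000 -3.4000]
Step 2: x=[6.7904 13.3872 18.4224] v=[-3.6480 7.1360 -4.4880]
Step 3: x=[6.1563 14.5645 17.6792] v=[-3.1706 5.8867 -3.7162]
Step 4: x=[5.9075 14.8949 17.3976] v=[-1.2440 1.6519 -1.4080]

Answer: 5.9075 14.8949 17.3976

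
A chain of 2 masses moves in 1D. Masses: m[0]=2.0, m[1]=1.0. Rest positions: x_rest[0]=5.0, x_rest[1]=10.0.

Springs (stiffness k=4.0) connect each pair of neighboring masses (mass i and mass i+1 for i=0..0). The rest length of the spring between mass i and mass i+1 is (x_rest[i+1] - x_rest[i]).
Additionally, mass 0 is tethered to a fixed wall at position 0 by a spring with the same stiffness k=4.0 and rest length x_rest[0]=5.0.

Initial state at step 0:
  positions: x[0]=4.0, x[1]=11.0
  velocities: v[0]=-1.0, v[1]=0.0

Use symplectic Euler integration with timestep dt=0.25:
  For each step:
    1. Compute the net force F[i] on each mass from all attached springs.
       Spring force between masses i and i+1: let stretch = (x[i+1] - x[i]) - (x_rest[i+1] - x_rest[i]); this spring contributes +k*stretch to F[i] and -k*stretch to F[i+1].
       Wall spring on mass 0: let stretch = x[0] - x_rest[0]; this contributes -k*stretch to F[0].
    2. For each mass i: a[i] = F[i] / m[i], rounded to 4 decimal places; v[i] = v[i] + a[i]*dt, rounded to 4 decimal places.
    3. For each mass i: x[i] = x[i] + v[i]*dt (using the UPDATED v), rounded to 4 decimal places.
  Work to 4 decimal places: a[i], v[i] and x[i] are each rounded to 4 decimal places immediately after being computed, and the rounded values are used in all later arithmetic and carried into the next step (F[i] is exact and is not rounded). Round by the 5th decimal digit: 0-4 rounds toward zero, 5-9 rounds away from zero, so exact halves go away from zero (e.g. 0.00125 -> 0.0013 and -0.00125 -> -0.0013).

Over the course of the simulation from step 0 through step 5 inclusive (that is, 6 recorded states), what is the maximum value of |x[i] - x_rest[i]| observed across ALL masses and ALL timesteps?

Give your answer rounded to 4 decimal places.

Answer: 1.8227

Derivation:
Step 0: x=[4.0000 11.0000] v=[-1.0000 0.0000]
Step 1: x=[4.1250 10.5000] v=[0.5000 -2.0000]
Step 2: x=[4.5313 9.6563] v=[1.6250 -3.3750]
Step 3: x=[5.0118 8.7813] v=[1.9219 -3.5000]
Step 4: x=[5.3370 8.2139] v=[1.3008 -2.2695]
Step 5: x=[5.3547 8.1773] v=[0.0708 -0.1464]
Max displacement = 1.8227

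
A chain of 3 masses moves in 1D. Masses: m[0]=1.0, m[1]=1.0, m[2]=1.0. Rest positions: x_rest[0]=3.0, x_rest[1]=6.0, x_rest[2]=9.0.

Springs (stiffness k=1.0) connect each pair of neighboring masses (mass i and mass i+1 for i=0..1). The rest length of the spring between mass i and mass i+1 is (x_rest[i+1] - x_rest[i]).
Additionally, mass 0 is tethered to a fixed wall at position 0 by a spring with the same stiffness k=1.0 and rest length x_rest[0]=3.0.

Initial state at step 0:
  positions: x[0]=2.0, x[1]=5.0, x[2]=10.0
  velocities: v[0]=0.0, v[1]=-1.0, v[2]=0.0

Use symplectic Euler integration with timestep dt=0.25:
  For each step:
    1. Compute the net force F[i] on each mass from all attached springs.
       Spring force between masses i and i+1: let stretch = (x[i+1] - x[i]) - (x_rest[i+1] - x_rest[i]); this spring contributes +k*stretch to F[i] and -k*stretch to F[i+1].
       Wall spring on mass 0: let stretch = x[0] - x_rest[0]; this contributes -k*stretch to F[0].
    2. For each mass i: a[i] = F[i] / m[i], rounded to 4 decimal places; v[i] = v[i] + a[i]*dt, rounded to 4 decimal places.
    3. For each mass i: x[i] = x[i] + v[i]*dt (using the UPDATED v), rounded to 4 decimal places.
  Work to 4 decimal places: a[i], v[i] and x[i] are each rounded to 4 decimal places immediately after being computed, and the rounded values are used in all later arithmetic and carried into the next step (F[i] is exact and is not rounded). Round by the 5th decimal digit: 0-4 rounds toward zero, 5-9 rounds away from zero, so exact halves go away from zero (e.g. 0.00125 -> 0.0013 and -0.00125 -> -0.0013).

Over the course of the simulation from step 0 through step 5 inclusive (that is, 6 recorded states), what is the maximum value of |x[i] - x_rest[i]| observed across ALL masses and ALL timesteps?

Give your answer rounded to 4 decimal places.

Answer: 1.1250

Derivation:
Step 0: x=[2.0000 5.0000 10.0000] v=[0.0000 -1.0000 0.0000]
Step 1: x=[2.0625 4.8750 9.8750] v=[0.2500 -0.5000 -0.5000]
Step 2: x=[2.1719 4.8867 9.6250] v=[0.4375 0.0469 -1.0000]
Step 3: x=[2.3152 5.0249 9.2664] v=[0.5732 0.5528 -1.4346]
Step 4: x=[2.4832 5.2589 8.8302] v=[0.6718 0.9358 -1.7450]
Step 5: x=[2.6694 5.5426 8.3583] v=[0.7449 1.1347 -1.8878]
Max displacement = 1.1250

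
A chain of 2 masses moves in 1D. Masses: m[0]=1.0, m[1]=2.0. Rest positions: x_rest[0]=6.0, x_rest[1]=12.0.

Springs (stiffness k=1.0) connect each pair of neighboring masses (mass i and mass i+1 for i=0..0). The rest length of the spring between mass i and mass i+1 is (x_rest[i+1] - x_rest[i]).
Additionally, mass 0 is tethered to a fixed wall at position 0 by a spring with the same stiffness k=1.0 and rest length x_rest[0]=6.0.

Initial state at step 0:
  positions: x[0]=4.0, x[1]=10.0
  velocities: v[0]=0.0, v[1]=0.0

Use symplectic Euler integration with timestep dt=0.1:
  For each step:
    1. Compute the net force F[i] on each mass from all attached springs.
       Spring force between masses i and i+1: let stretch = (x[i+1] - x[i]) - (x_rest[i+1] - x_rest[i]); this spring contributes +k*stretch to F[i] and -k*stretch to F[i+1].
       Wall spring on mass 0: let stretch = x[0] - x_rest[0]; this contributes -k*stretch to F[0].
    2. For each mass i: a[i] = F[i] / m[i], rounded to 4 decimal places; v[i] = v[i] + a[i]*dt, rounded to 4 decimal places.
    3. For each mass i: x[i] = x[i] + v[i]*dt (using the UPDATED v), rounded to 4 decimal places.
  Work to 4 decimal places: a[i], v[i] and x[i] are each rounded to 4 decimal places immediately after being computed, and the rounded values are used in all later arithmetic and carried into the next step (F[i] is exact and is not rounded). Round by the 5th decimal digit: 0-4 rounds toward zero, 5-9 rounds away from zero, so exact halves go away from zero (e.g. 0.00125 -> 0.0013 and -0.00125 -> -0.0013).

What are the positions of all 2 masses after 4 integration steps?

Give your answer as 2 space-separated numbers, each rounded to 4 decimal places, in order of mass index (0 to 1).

Answer: 4.1941 10.0015

Derivation:
Step 0: x=[4.0000 10.0000] v=[0.0000 0.0000]
Step 1: x=[4.0200 10.0000] v=[0.2000 0.0000]
Step 2: x=[4.0596 10.0001] v=[0.3960 0.0010]
Step 3: x=[4.1180 10.0005] v=[0.5841 0.0040]
Step 4: x=[4.1941 10.0015] v=[0.7606 0.0099]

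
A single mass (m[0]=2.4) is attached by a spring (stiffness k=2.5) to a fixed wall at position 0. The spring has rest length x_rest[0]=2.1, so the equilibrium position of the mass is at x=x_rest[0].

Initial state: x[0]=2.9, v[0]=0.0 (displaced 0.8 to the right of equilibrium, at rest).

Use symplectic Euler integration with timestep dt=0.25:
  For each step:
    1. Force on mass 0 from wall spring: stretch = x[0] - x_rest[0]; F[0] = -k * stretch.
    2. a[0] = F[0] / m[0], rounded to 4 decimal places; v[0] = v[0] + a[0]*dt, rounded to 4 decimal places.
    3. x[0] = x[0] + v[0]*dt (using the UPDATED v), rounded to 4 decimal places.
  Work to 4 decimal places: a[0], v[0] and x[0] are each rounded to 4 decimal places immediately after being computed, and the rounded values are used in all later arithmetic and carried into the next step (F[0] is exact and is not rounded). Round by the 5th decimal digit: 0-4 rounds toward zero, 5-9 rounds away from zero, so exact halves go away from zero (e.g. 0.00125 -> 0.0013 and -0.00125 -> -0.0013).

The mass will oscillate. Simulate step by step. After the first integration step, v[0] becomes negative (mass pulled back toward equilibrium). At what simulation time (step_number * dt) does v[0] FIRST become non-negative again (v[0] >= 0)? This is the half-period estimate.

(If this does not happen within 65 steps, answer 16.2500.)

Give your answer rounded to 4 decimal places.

Answer: 3.2500

Derivation:
Step 0: x=[2.9000] v=[0.0000]
Step 1: x=[2.8479] v=[-0.2083]
Step 2: x=[2.7471] v=[-0.4031]
Step 3: x=[2.6042] v=[-0.5716]
Step 4: x=[2.4285] v=[-0.7029]
Step 5: x=[2.2314] v=[-0.7885]
Step 6: x=[2.0257] v=[-0.8227]
Step 7: x=[1.8249] v=[-0.8034]
Step 8: x=[1.6420] v=[-0.7318]
Step 9: x=[1.4889] v=[-0.6125]
Step 10: x=[1.3756] v=[-0.4534]
Step 11: x=[1.3094] v=[-0.2648]
Step 12: x=[1.2947] v=[-0.0589]
Step 13: x=[1.3324] v=[0.1508]
First v>=0 after going negative at step 13, time=3.2500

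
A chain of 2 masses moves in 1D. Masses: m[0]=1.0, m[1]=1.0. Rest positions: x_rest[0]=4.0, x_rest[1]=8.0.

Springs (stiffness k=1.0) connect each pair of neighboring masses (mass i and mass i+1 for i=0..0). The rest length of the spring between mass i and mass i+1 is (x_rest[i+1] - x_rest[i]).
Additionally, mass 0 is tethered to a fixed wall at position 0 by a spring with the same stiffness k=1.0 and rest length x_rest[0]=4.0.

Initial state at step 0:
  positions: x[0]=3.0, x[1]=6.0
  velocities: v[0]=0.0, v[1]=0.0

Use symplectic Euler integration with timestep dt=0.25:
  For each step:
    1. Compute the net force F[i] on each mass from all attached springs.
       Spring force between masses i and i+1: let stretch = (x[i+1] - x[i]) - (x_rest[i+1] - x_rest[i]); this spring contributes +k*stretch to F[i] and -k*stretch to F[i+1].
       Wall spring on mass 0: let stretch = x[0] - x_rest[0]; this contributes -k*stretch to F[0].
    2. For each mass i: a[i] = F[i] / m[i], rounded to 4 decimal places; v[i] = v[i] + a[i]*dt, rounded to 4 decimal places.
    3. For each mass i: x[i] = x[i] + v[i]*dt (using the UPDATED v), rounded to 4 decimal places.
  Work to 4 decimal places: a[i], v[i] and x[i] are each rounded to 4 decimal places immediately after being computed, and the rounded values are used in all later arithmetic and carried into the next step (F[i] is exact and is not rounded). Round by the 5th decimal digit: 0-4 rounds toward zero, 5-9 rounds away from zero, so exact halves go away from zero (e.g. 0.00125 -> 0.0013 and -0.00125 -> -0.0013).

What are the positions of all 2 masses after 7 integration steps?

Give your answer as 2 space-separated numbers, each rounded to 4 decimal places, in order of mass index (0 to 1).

Answer: 3.3573 7.3487

Derivation:
Step 0: x=[3.0000 6.0000] v=[0.0000 0.0000]
Step 1: x=[3.0000 6.0625] v=[0.0000 0.2500]
Step 2: x=[3.0039 6.1836] v=[0.0156 0.4844]
Step 3: x=[3.0188 6.3560] v=[0.0596 0.6895]
Step 4: x=[3.0536 6.5698] v=[0.1392 0.8552]
Step 5: x=[3.1173 6.8139] v=[0.2549 0.9762]
Step 6: x=[3.2172 7.0769] v=[0.3997 1.0521]
Step 7: x=[3.3573 7.3487] v=[0.5603 1.0872]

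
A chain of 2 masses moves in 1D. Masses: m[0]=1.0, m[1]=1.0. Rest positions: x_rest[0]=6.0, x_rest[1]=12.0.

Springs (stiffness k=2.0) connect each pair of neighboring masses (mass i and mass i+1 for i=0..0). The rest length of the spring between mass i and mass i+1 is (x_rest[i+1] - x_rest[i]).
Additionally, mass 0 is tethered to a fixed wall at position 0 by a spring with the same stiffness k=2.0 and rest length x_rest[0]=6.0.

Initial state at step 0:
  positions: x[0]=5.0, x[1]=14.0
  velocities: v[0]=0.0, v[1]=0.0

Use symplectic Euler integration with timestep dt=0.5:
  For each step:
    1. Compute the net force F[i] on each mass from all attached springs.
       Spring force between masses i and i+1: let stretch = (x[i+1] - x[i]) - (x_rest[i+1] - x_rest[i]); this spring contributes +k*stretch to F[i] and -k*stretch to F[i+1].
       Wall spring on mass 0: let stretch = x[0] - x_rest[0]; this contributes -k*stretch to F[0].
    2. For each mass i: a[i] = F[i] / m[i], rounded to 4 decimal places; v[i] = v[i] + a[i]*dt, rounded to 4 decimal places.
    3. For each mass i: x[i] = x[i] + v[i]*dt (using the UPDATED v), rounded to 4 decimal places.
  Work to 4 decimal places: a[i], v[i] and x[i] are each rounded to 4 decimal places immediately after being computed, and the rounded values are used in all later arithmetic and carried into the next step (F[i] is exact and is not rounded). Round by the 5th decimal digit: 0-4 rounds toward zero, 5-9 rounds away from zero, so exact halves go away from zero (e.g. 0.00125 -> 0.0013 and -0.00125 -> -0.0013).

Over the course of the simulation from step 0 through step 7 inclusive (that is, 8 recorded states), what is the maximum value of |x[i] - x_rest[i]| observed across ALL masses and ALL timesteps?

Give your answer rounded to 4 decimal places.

Step 0: x=[5.0000 14.0000] v=[0.0000 0.0000]
Step 1: x=[7.0000 12.5000] v=[4.0000 -3.0000]
Step 2: x=[8.2500 11.2500] v=[2.5000 -2.5000]
Step 3: x=[6.8750 11.5000] v=[-2.7500 0.5000]
Step 4: x=[4.3750 12.4375] v=[-5.0000 1.8750]
Step 5: x=[3.7188 12.3438] v=[-1.3125 -0.1875]
Step 6: x=[5.5157 10.9376] v=[3.5937 -2.8125]
Step 7: x=[7.2657 9.8204] v=[3.4999 -2.2344]
Max displacement = 2.2812

Answer: 2.2812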